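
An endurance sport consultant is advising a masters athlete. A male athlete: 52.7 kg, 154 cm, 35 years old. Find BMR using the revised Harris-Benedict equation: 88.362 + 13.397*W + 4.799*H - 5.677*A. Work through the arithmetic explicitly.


Intercept = 88.362
Weight contribution = 13.397 * 52.7 = 706.0219
Height contribution = 4.799 * 154 = 739.046
Age contribution = 5.677 * 35 = 198.695
BMR = 88.362 + 706.0219 + 739.046 - 198.695
= 1334.73 kcal/day

1334.73 kcal/day


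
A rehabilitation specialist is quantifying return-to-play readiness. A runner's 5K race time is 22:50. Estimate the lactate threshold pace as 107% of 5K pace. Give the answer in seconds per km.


Total race time = 22*60 + 50 = 1370 seconds
5K pace = 1370 / 5 = 274.0 sec/km
LT pace = 274.0 * 1.07 = 293.18 sec/km

293.18 s/km


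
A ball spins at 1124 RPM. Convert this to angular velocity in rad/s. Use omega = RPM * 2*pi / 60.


omega = 1124 * 2 * pi / 60
= 1124 * 6.28318531 / 60
= 7062.3 / 60
= 117.705 rad/s

117.705 rad/s


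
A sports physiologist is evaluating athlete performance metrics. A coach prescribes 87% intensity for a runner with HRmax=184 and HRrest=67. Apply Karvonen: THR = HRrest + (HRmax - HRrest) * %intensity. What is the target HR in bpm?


Heart rate reserve = 184 - 67 = 117
Intensity fraction = 87 / 100 = 0.87
THR = 67 + 117 * 0.87 = 168.79 bpm

168.79 bpm


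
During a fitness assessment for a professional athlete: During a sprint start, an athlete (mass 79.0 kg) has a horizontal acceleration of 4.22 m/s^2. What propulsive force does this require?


Propulsive force = mass * acceleration
= 79.0 kg * 4.22 m/s^2
= 333.38 N

333.38 N


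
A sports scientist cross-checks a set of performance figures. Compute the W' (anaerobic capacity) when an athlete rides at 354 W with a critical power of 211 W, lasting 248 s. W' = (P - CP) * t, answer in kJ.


Above-CP power = 143 W
Duration = 248 s
W' = 143 * 248 = 35464 J
Convert: 35464 / 1000 = 35.464 kJ

35.464 kJ


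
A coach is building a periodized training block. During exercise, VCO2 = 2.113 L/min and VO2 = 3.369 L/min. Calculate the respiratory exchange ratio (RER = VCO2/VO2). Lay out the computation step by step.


RER = VCO2 / VO2
= 2.113 / 3.369
= 0.6272

0.6272


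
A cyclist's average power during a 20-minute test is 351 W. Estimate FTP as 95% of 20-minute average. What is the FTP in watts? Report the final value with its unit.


FTP = 20-min power * 0.95
= 351 * 0.95
= 333.45 W

333.45 W


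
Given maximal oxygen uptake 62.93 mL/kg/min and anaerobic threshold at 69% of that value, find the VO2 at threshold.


Percentage as decimal = 0.69
VO2 at AT = 62.93 * 0.69 = 43.42 mL/kg/min

43.42 mL/kg/min


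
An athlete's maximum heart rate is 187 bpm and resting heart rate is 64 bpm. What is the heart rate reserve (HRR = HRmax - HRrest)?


HRR = HRmax - HRrest
= 187 - 64
= 123 bpm

123 bpm


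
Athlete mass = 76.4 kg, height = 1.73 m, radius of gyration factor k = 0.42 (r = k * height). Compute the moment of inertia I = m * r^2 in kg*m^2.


r = k * height = 0.42 * 1.73 = 0.7266 m
r^2 = 0.7266^2 = 0.527948
I = 76.4 * 0.527948 = 40.335 kg*m^2

40.335 kg*m^2


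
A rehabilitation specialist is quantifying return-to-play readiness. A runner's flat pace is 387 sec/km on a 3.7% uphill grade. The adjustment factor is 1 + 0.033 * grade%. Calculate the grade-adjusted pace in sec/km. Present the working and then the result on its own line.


Factor = 1 + 0.033 * 3.7 = 1.1221
Adjusted pace = 387 * 1.1221
= 434.25 sec/km

434.25 s/km


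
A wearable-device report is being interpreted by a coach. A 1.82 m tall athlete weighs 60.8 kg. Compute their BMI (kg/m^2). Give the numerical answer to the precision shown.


height^2 = 3.3124 m^2
BMI = 60.8 / 3.3124 = 18.36 kg/m^2

18.36 kg/m^2


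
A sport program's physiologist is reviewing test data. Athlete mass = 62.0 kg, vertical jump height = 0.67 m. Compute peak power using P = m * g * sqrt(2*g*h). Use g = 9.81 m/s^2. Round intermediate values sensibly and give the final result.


sqrt(2 * 9.81 * 0.67) = sqrt(13.1454) = 3.625659 m/s
P = 62.0 * 9.81 * 3.625659
= 2205.2 W

2205.2 W


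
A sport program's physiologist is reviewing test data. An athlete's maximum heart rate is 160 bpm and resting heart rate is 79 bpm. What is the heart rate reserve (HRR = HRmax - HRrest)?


HRR = HRmax - HRrest
= 160 - 79
= 81 bpm

81 bpm


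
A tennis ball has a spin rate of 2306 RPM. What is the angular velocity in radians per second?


Convert RPM to rad/s: multiply by 2*pi and divide by 60
omega = 2306 * 2 * pi / 60
= 241.484 rad/s

241.484 rad/s


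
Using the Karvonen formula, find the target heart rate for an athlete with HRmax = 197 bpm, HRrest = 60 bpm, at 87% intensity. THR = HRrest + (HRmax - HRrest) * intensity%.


HRR = 197 - 60 = 137
THR = 60 + 137 * 0.87
= 60 + 119.19
= 179.19 bpm

179.19 bpm


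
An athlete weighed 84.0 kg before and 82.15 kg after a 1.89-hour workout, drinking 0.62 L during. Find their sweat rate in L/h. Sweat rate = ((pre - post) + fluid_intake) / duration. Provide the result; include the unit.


Body mass change = 1.85 kg
Total sweat loss = 1.85 + 0.62 = 2.47 L
Rate = 2.47 / 1.89 = 1.307 L/h

1.307 L/h


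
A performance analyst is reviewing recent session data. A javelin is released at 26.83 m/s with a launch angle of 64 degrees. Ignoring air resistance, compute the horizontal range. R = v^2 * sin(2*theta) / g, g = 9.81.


Launch speed squared = 719.8489
sin(2 * 64 deg) = 0.788011
Range = 719.8489 * 0.788011 / 9.81
= 57.824 m

57.824 m


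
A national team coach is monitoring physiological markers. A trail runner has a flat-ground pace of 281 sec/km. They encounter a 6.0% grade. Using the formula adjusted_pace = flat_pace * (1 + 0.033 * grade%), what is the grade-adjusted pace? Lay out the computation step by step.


Grade factor = 1 + 0.033 * 6.0 = 1.198
Adjusted = 281 * 1.198 = 336.64 sec/km

336.64 s/km


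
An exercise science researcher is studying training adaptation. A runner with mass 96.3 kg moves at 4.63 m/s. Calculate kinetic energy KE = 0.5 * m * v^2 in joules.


v^2 = 4.63^2 = 21.4369
KE = 0.5 * 96.3 * 21.4369
= 1032.19 J

1032.19 J


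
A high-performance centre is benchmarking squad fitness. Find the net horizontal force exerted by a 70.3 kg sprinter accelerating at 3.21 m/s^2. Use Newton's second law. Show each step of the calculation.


Newton's second law: F = m * a
F = 70.3 * 3.21 = 225.66 N

225.66 N


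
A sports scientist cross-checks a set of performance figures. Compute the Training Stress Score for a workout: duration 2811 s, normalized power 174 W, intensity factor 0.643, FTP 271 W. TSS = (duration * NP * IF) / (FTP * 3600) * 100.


Product = 2811 * 174 * 0.643 = 314500.302
Base = 271 * 3600 = 975600
TSS = 314500.302 / 975600 * 100 = 32.24

32.24 TSS


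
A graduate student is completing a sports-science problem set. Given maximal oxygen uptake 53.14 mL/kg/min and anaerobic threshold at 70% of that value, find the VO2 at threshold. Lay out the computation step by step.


Percentage as decimal = 0.7
VO2 at AT = 53.14 * 0.7 = 37.2 mL/kg/min

37.2 mL/kg/min


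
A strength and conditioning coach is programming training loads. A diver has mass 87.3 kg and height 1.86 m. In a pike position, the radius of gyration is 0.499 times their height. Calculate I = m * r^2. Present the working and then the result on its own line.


r = 0.499 * 1.86 = 0.92814 m
I = m * r^2 = 87.3 * 0.861444 = 75.204 kg*m^2

75.204 kg*m^2


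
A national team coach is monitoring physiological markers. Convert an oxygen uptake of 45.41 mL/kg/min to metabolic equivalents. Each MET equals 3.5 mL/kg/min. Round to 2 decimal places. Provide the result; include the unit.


One MET = 3.5 mL/kg/min
Number of METs = 45.41 / 3.5
= 12.97 METs

12.97 METs


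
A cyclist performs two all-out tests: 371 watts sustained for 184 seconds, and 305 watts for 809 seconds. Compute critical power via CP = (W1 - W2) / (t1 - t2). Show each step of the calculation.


W1 = P1 * t1 = 371 * 184 = 68264 J
W2 = P2 * t2 = 305 * 809 = 246745 J
CP = (68264 - 246745) / (184 - 809)
= 285.57 W

285.57 W


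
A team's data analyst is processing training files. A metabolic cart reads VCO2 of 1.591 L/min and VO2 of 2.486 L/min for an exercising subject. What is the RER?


RER = VCO2 / VO2 = 1.591 / 2.486 = 0.64

0.64


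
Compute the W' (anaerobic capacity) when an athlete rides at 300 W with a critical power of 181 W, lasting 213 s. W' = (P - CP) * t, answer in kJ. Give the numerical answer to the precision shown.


Above-CP power = 119 W
Duration = 213 s
W' = 119 * 213 = 25347 J
Convert: 25347 / 1000 = 25.347 kJ

25.347 kJ


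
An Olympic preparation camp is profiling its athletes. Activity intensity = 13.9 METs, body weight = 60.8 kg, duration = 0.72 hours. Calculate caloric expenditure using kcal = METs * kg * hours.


kcal = 13.9 * 60.8 * 0.72
= 845.12 * 0.72
= 608.49 kcal

608.49 kcal


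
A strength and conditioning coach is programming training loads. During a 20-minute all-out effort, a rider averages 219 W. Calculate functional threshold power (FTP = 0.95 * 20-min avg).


FTP = 0.95 * 219
= 208.05 W

208.05 W


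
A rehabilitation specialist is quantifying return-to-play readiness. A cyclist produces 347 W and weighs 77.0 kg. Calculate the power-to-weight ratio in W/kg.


P/W = power / mass
= 347 / 77.0
= 4.506 W/kg

4.506 W/kg


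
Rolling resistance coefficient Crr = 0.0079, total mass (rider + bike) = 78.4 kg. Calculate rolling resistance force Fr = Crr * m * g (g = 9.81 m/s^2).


Fr = Crr * m * g
= 0.0079 * 78.4 * 9.81
= 6.076 N

6.076 N


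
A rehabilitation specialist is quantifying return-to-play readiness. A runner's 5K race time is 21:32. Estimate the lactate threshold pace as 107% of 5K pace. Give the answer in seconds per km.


Total race time = 21*60 + 32 = 1292 seconds
5K pace = 1292 / 5 = 258.4 sec/km
LT pace = 258.4 * 1.07 = 276.49 sec/km

276.49 s/km


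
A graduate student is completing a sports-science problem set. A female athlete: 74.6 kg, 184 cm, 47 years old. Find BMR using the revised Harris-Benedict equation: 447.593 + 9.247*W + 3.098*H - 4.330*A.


Intercept = 447.593
Weight contribution = 9.247 * 74.6 = 689.8262
Height contribution = 3.098 * 184 = 570.032
Age contribution = 4.33 * 47 = 203.51
BMR = 447.593 + 689.8262 + 570.032 - 203.51
= 1503.94 kcal/day

1503.94 kcal/day


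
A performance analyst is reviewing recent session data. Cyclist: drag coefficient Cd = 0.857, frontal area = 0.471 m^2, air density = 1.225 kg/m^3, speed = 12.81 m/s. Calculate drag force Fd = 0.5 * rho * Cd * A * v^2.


v^2 = 12.81^2 = 164.0961
Fd = 0.5 * 1.225 * 0.857 * 0.471 * 164.0961
= 40.57 N

40.57 N


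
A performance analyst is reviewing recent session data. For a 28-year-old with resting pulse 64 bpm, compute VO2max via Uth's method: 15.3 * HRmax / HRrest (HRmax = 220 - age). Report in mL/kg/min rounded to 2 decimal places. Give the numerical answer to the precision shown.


Step 1: HRmax = 220 - 28 = 192 bpm
Step 2: Ratio = 192 / 64 = 3.0
Step 3: VO2max = 15.3 * 3.0 = 45.9 mL/kg/min

45.9 mL/kg/min


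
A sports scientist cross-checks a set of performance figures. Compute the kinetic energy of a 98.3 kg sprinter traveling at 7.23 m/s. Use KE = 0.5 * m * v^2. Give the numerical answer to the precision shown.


Velocity squared = 52.2729
KE = 0.5 * 98.3 * 52.2729 = 2569.21 J

2569.21 J


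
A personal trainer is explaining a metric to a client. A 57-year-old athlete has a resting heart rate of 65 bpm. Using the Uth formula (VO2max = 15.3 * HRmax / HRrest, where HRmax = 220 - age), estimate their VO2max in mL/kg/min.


HRmax = 220 - 57 = 163 bpm
Ratio = HRmax / HRrest = 163 / 65 = 2.5077
VO2max = 15.3 * 2.5077 = 38.37 mL/kg/min

38.37 mL/kg/min


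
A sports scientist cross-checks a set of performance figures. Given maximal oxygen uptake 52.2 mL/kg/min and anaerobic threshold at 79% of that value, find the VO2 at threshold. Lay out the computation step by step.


Percentage as decimal = 0.79
VO2 at AT = 52.2 * 0.79 = 41.24 mL/kg/min

41.24 mL/kg/min


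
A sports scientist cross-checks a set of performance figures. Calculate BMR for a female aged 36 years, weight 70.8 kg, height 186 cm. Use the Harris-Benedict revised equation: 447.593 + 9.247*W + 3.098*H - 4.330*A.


Substituting values:
W term = 9.247 * 70.8 = 654.6876
H term = 3.098 * 186 = 576.228
A term = 4.330 * 36 = 155.88
BMR = 1522.63 kcal/day

1522.63 kcal/day


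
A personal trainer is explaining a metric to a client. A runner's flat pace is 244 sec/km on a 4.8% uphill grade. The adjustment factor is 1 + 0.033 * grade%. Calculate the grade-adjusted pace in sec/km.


Factor = 1 + 0.033 * 4.8 = 1.1584
Adjusted pace = 244 * 1.1584
= 282.65 sec/km

282.65 s/km


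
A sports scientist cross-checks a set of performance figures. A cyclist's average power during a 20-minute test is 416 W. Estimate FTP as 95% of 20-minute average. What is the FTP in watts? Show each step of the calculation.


FTP = 20-min power * 0.95
= 416 * 0.95
= 395.2 W

395.2 W


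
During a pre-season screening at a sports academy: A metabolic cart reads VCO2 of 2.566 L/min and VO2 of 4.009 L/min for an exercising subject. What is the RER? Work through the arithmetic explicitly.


RER = VCO2 / VO2 = 2.566 / 4.009 = 0.6401

0.6401


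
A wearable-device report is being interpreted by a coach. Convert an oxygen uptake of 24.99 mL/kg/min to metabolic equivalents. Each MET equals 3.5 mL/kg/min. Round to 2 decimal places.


One MET = 3.5 mL/kg/min
Number of METs = 24.99 / 3.5
= 7.14 METs

7.14 METs


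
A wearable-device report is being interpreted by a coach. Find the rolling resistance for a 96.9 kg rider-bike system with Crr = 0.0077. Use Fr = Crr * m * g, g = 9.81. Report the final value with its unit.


m * g = 96.9 * 9.81 = 950.589 N
Fr = 0.0077 * 950.589 = 7.32 N

7.32 N


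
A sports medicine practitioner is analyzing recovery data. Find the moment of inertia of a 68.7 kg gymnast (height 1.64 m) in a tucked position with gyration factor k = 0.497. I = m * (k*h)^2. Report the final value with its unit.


Radius of gyration = 0.497 * 1.64 = 0.81508 m
I = 68.7 * 0.81508^2
= 68.7 * 0.664355
= 45.641 kg*m^2

45.641 kg*m^2


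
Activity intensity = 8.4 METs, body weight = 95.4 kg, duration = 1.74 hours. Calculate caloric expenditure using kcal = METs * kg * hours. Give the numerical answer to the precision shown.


kcal = 8.4 * 95.4 * 1.74
= 801.36 * 1.74
= 1394.37 kcal

1394.37 kcal


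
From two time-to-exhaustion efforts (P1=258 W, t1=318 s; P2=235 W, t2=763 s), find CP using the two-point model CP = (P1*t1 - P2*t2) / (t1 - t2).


Work in trial 1 = 82044 J
Work in trial 2 = 179305 J
Delta work = -97261 J
Delta time = -445 s
CP = -97261 / -445 = 218.56 W

218.56 W


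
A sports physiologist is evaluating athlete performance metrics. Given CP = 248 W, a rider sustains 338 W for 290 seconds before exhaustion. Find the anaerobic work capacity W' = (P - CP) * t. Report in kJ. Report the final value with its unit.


Excess power = 338 - 248 = 90 W
Work above CP = 90 * 290 = 26100 J
W' = 26.1 kJ

26.1 kJ


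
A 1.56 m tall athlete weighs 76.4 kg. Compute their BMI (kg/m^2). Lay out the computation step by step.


height^2 = 2.4336 m^2
BMI = 76.4 / 2.4336 = 31.39 kg/m^2

31.39 kg/m^2


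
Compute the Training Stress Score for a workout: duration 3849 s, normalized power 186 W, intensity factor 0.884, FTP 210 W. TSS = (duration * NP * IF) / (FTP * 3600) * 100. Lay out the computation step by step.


Product = 3849 * 186 * 0.884 = 632867.976
Base = 210 * 3600 = 756000
TSS = 632867.976 / 756000 * 100 = 83.71

83.71 TSS


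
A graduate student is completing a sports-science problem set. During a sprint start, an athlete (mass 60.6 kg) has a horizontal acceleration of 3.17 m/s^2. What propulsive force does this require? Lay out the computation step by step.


Propulsive force = mass * acceleration
= 60.6 kg * 3.17 m/s^2
= 192.1 N

192.1 N


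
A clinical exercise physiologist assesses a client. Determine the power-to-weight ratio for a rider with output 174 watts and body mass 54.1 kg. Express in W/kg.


P/W = 174 / 54.1 = 3.216 W/kg

3.216 W/kg


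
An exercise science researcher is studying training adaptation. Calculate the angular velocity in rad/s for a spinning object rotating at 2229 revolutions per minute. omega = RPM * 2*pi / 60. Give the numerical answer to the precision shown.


omega = RPM * 2*pi / 60
= 2229 * 6.28318531 / 60
= 233.42 rad/s

233.42 rad/s


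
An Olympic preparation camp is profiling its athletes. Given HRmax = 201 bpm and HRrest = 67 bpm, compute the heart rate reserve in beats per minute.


Heart rate reserve = maximum HR minus resting HR
HRR = 201 - 67 = 134 bpm

134 bpm


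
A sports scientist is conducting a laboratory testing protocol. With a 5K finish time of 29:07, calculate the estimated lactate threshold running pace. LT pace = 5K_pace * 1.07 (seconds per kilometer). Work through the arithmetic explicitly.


Race duration = 1747 s for 5 km
Average pace = 1747 / 5 = 349.4 s/km
LT pace = 349.4 * 1.07
= 373.86 s/km

373.86 s/km


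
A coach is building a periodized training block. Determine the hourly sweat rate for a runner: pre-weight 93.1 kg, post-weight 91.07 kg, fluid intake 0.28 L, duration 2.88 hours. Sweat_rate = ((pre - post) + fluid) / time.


Mass lost = 93.1 - 91.07 = 2.03 kg
Add fluid consumed: 2.03 + 0.28 = 2.31 L total sweat
Sweat rate = 2.31 / 2.88 = 0.802 L/h

0.802 L/h


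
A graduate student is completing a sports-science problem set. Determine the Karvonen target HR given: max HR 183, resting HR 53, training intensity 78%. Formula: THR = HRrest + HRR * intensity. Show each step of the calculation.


HRR = HRmax - HRrest = 183 - 53 = 130
THR = 53 + 130 * 0.78
= 154.4 bpm

154.4 bpm


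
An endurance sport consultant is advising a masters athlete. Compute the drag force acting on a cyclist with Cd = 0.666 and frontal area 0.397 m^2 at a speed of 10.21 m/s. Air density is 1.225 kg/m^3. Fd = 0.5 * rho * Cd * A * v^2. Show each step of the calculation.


Step 1: v^2 = 104.2441
Step 2: Fd = 0.5 * 1.225 * 0.666 * 0.397 * 104.2441
= 16.882 N

16.882 N


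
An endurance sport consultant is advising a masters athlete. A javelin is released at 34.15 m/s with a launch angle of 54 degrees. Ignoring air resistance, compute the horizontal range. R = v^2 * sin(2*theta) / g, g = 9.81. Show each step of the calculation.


Launch speed squared = 1166.2225
sin(2 * 54 deg) = 0.951057
Range = 1166.2225 * 0.951057 / 9.81
= 113.063 m

113.063 m


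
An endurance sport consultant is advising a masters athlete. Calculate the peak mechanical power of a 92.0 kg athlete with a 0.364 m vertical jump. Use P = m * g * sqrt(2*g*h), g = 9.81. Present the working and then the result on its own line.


First, sqrt(2gh) = sqrt(2 * 9.81 * 0.364)
= sqrt(7.14168) = 2.672392 m/s
Power = 92.0 * 9.81 * 2.672392 = 2411.89 W

2411.89 W


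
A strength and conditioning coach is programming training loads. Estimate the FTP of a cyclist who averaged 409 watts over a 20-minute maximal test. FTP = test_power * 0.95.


FTP = 409 * 0.95 = 388.55 W

388.55 W


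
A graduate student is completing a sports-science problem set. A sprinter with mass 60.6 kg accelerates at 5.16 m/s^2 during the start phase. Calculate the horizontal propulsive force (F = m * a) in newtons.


F = m * a
= 60.6 * 5.16
= 312.7 N

312.7 N


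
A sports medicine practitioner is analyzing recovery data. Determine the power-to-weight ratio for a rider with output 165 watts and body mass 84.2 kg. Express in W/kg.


P/W = 165 / 84.2 = 1.96 W/kg

1.96 W/kg


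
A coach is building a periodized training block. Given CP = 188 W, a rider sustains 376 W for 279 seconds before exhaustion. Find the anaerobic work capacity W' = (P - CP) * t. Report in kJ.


Excess power = 376 - 188 = 188 W
Work above CP = 188 * 279 = 52452 J
W' = 52.452 kJ

52.452 kJ


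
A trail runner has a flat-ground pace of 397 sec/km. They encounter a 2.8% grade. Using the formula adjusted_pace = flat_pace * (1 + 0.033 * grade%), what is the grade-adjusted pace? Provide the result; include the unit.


Grade factor = 1 + 0.033 * 2.8 = 1.0924
Adjusted = 397 * 1.0924 = 433.68 sec/km

433.68 s/km


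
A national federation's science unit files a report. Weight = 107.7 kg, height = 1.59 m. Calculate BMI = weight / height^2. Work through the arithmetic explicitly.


height^2 = 1.59^2 = 2.5281
BMI = 107.7 / 2.5281 = 42.6 kg/m^2

42.6 kg/m^2


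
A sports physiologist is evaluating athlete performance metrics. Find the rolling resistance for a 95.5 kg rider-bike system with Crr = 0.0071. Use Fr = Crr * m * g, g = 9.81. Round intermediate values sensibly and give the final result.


m * g = 95.5 * 9.81 = 936.855 N
Fr = 0.0071 * 936.855 = 6.652 N

6.652 N


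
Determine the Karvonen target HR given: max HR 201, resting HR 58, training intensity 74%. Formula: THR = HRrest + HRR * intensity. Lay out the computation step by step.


HRR = HRmax - HRrest = 201 - 58 = 143
THR = 58 + 143 * 0.74
= 163.82 bpm

163.82 bpm


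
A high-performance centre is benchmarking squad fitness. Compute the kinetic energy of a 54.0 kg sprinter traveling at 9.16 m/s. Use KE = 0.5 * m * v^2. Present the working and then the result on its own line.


Velocity squared = 83.9056
KE = 0.5 * 54.0 * 83.9056 = 2265.45 J

2265.45 J


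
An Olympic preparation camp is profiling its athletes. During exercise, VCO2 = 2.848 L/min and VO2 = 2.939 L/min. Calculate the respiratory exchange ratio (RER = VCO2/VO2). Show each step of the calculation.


RER = VCO2 / VO2
= 2.848 / 2.939
= 0.969

0.969


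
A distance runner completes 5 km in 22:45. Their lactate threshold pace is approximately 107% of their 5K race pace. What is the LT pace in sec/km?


Convert to seconds: 22 min 45 s = 1365 s
Pace per km = 1365 / 5 = 273.0 s/km
LT pace = 273.0 * 1.07 = 292.11 s/km

292.11 s/km


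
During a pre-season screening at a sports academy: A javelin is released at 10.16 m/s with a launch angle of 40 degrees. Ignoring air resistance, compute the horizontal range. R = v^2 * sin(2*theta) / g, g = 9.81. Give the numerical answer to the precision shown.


Launch speed squared = 103.2256
sin(2 * 40 deg) = 0.984808
Range = 103.2256 * 0.984808 / 9.81
= 10.363 m

10.363 m


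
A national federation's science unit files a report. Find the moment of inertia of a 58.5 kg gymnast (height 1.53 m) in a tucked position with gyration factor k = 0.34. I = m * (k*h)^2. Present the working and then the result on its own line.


Radius of gyration = 0.34 * 1.53 = 0.5202 m
I = 58.5 * 0.5202^2
= 58.5 * 0.270608
= 15.831 kg*m^2

15.831 kg*m^2


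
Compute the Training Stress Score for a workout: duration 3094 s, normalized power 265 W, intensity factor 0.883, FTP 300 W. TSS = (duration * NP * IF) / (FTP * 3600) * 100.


Product = 3094 * 265 * 0.883 = 723980.53
Base = 300 * 3600 = 1080000
TSS = 723980.53 / 1080000 * 100 = 67.04

67.04 TSS


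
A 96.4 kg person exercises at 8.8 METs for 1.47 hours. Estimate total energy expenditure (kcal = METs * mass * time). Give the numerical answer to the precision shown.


Energy = METs * mass(kg) * time(h)
= 8.8 * 96.4 * 1.47
= 1247.03 kcal

1247.03 kcal


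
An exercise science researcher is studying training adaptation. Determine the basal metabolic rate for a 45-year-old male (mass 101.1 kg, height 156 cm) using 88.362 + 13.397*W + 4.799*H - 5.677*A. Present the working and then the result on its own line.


BMR = 88.362 + 13.397*101.1 + 4.799*156 - 5.677*45
= 1935.98 kcal/day

1935.98 kcal/day


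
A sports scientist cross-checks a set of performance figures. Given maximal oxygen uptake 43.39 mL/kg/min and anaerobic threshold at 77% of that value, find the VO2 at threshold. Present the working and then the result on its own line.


Percentage as decimal = 0.77
VO2 at AT = 43.39 * 0.77 = 33.41 mL/kg/min

33.41 mL/kg/min


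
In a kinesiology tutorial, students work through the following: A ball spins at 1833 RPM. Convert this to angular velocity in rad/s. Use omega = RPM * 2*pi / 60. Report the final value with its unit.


omega = 1833 * 2 * pi / 60
= 1833 * 6.28318531 / 60
= 11517.079 / 60
= 191.951 rad/s

191.951 rad/s


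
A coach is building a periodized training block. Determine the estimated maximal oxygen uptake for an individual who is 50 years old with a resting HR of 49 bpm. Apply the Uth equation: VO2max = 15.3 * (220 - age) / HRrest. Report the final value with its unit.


HRmax = 220 - 50 = 170
VO2max = 15.3 * (170 / 49)
= 15.3 * 3.4694
= 53.08 mL/kg/min

53.08 mL/kg/min


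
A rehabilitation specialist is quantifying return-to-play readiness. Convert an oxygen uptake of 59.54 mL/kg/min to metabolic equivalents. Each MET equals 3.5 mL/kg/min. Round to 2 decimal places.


One MET = 3.5 mL/kg/min
Number of METs = 59.54 / 3.5
= 17.01 METs

17.01 METs


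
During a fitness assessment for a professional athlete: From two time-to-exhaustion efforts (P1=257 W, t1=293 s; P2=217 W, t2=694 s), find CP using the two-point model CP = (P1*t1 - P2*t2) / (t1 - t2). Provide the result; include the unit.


Work in trial 1 = 75301 J
Work in trial 2 = 150598 J
Delta work = -75297 J
Delta time = -401 s
CP = -75297 / -401 = 187.77 W

187.77 W


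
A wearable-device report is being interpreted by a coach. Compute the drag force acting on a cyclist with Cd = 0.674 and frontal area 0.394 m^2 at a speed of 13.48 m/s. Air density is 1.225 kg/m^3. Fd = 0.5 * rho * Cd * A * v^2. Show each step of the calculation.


Step 1: v^2 = 181.7104
Step 2: Fd = 0.5 * 1.225 * 0.674 * 0.394 * 181.7104
= 29.556 N

29.556 N


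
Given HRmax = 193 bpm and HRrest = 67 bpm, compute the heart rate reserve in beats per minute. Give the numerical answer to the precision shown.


Heart rate reserve = maximum HR minus resting HR
HRR = 193 - 67 = 126 bpm

126 bpm


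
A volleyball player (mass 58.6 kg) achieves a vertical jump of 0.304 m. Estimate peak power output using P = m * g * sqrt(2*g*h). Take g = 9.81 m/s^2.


2 * g * h = 2 * 9.81 * 0.304 = 5.96448
sqrt(5.96448) = 2.442228 m/s
P = 58.6 * 9.81 * 2.442228 = 1403.95 W

1403.95 W


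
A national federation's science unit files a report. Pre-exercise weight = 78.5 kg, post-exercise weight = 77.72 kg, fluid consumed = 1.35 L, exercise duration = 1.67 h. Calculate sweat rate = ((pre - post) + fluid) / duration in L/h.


Weight loss = 78.5 - 77.72 = 0.78 kg (approx L)
Total sweat = 0.78 + 1.35 = 2.13 L
Sweat rate = 2.13 / 1.67 = 1.275 L/h

1.275 L/h


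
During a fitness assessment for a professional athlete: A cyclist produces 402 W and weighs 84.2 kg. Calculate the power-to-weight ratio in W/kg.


P/W = power / mass
= 402 / 84.2
= 4.774 W/kg

4.774 W/kg


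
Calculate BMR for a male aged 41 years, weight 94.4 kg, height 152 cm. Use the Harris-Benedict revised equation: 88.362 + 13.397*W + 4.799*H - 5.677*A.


Substituting values:
W term = 13.397 * 94.4 = 1264.6768
H term = 4.799 * 152 = 729.448
A term = 5.677 * 41 = 232.757
BMR = 1849.73 kcal/day

1849.73 kcal/day


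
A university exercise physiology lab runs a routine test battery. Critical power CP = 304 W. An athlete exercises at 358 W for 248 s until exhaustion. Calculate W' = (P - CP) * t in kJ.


P - CP = 358 - 304 = 54 W
W' = 54 * 248 = 13392 J
= 13392 / 1000 = 13.392 kJ

13.392 kJ


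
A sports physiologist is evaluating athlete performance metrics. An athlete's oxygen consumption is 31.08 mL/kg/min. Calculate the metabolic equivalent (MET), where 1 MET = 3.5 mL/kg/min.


MET = VO2 / 3.5
= 31.08 / 3.5
= 8.88 METs

8.88 METs


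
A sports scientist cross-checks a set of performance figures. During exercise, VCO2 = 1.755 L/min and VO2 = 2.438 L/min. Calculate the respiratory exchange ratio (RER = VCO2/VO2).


RER = VCO2 / VO2
= 1.755 / 2.438
= 0.7199

0.7199


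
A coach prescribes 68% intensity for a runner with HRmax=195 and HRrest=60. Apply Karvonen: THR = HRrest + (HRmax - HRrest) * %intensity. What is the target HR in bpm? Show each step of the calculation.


Heart rate reserve = 195 - 60 = 135
Intensity fraction = 68 / 100 = 0.68
THR = 60 + 135 * 0.68 = 151.8 bpm

151.8 bpm


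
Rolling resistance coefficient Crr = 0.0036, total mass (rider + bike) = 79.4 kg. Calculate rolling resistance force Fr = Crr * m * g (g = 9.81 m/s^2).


Fr = Crr * m * g
= 0.0036 * 79.4 * 9.81
= 2.804 N

2.804 N


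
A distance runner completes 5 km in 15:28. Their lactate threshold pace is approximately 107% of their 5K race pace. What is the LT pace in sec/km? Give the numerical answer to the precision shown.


Convert to seconds: 15 min 28 s = 928 s
Pace per km = 928 / 5 = 185.6 s/km
LT pace = 185.6 * 1.07 = 198.59 s/km

198.59 s/km


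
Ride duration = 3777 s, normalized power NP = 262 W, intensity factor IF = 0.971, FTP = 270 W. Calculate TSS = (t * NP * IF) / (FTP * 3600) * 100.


Numerator = 3777 * 262 * 0.971 = 960876.354
Denominator = 270 * 3600 = 972000
TSS = 960876.354 / 972000 * 100
= 98.86

98.86 TSS


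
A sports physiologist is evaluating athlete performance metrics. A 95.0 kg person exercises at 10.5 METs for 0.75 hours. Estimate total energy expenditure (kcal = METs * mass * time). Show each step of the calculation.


Energy = METs * mass(kg) * time(h)
= 10.5 * 95.0 * 0.75
= 748.13 kcal

748.13 kcal


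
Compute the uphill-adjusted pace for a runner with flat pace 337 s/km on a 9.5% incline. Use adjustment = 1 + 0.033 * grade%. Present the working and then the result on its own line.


Adjustment factor = 1 + 0.033 * 9.5 = 1.3135
Grade-adjusted pace = 337 * 1.3135 = 442.65 s/km

442.65 s/km


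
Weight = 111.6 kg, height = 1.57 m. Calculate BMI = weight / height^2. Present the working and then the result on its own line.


height^2 = 1.57^2 = 2.4649
BMI = 111.6 / 2.4649 = 45.28 kg/m^2

45.28 kg/m^2


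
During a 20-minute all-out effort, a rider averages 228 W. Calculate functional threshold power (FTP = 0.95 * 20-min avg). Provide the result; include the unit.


FTP = 0.95 * 228
= 216.6 W

216.6 W


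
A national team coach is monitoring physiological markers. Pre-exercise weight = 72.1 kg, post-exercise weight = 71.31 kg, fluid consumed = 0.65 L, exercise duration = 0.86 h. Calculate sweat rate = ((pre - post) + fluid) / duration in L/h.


Weight loss = 72.1 - 71.31 = 0.79 kg (approx L)
Total sweat = 0.79 + 0.65 = 1.44 L
Sweat rate = 1.44 / 0.86 = 1.674 L/h

1.674 L/h


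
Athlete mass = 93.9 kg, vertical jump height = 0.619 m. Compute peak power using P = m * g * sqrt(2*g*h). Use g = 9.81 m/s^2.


sqrt(2 * 9.81 * 0.619) = sqrt(12.14478) = 3.484936 m/s
P = 93.9 * 9.81 * 3.484936
= 3210.18 W

3210.18 W


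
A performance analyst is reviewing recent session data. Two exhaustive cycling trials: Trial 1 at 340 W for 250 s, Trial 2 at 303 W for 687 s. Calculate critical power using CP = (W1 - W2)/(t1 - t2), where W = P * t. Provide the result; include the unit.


W1 = 340 * 250 = 85000 J
W2 = 303 * 687 = 208161 J
CP = (85000 - 208161) / (250 - 687)
= -123161 / -437
= 281.83 W

281.83 W


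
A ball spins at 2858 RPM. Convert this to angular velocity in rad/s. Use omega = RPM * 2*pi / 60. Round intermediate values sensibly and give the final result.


omega = 2858 * 2 * pi / 60
= 2858 * 6.28318531 / 60
= 17957.344 / 60
= 299.289 rad/s

299.289 rad/s


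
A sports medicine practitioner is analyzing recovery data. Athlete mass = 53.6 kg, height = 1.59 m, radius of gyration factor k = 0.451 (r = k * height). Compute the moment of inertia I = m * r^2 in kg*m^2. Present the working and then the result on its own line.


r = k * height = 0.451 * 1.59 = 0.71709 m
r^2 = 0.71709^2 = 0.514218
I = 53.6 * 0.514218 = 27.562 kg*m^2

27.562 kg*m^2


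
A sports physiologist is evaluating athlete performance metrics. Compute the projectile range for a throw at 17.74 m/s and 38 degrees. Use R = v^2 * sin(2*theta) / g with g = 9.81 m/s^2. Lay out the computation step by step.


Two times the angle = 76 degrees
sin(76) = 0.970296
R = 314.7076 * 0.970296 / 9.81 = 31.127 m

31.127 m


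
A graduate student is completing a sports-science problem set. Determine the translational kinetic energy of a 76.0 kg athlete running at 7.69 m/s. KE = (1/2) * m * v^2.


KE = 0.5 * m * v^2
= 0.5 * 76.0 * 7.69^2
= 0.5 * 76.0 * 59.1361
= 2247.17 J

2247.17 J


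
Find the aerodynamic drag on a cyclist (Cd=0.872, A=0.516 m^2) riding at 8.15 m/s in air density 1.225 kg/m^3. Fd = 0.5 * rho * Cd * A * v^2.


Fd = 0.5 * 1.225 * 0.872 * 0.516 * 8.15^2
= 0.5 * 1.225 * 0.872 * 0.516 * 66.4225
= 18.306 N

18.306 N


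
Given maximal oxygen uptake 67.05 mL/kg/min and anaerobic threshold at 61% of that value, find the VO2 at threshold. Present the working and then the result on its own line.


Percentage as decimal = 0.61
VO2 at AT = 67.05 * 0.61 = 40.9 mL/kg/min

40.9 mL/kg/min


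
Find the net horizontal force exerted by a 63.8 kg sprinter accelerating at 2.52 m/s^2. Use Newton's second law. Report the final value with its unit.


Newton's second law: F = m * a
F = 63.8 * 2.52 = 160.78 N

160.78 N


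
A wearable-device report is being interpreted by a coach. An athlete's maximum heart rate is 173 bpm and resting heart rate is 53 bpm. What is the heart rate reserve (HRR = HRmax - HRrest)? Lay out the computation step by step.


HRR = HRmax - HRrest
= 173 - 53
= 120 bpm

120 bpm


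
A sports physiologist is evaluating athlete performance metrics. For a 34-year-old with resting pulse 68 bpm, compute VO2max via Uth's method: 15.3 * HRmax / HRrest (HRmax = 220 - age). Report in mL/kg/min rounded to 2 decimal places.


Step 1: HRmax = 220 - 34 = 186 bpm
Step 2: Ratio = 186 / 68 = 2.7353
Step 3: VO2max = 15.3 * 2.7353 = 41.85 mL/kg/min

41.85 mL/kg/min


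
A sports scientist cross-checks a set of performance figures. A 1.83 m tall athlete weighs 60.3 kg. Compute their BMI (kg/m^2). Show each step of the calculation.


height^2 = 3.3489 m^2
BMI = 60.3 / 3.3489 = 18.01 kg/m^2

18.01 kg/m^2


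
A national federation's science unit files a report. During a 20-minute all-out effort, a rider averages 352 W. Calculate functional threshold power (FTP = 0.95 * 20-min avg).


FTP = 0.95 * 352
= 334.4 W

334.4 W


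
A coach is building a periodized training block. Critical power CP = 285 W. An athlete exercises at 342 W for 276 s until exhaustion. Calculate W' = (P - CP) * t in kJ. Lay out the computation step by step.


P - CP = 342 - 285 = 57 W
W' = 57 * 276 = 15732 J
= 15732 / 1000 = 15.732 kJ

15.732 kJ


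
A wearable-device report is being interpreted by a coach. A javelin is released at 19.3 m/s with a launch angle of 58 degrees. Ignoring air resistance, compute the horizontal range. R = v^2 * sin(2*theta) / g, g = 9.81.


Launch speed squared = 372.49
sin(2 * 58 deg) = 0.898794
Range = 372.49 * 0.898794 / 9.81
= 34.128 m

34.128 m


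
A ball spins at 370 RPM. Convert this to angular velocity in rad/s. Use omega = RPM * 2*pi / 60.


omega = 370 * 2 * pi / 60
= 370 * 6.28318531 / 60
= 2324.779 / 60
= 38.746 rad/s

38.746 rad/s


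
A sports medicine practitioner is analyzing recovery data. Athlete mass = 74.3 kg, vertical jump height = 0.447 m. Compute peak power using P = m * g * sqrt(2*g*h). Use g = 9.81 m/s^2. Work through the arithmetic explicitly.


sqrt(2 * 9.81 * 0.447) = sqrt(8.77014) = 2.961442 m/s
P = 74.3 * 9.81 * 2.961442
= 2158.54 W

2158.54 W


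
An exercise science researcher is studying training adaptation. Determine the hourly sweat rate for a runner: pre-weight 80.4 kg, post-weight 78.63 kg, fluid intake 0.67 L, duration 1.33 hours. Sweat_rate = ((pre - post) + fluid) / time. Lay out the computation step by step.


Mass lost = 80.4 - 78.63 = 1.77 kg
Add fluid consumed: 1.77 + 0.67 = 2.44 L total sweat
Sweat rate = 2.44 / 1.33 = 1.835 L/h

1.835 L/h


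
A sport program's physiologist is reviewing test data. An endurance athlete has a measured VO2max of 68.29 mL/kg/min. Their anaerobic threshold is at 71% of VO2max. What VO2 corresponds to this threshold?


Anaerobic threshold VO2 = VO2max * 71%
= 68.29 * 0.71
= 48.49 mL/kg/min

48.49 mL/kg/min


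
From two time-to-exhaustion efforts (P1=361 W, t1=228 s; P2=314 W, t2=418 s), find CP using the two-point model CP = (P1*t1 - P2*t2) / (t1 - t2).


Work in trial 1 = 82308 J
Work in trial 2 = 131252 J
Delta work = -48944 J
Delta time = -190 s
CP = -48944 / -190 = 257.6 W

257.6 W


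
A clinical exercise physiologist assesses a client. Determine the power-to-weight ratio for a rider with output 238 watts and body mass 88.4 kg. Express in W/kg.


P/W = 238 / 88.4 = 2.692 W/kg

2.692 W/kg


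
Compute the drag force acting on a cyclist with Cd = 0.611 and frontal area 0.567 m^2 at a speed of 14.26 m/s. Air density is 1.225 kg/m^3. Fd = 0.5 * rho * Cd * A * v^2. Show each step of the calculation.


Step 1: v^2 = 203.3476
Step 2: Fd = 0.5 * 1.225 * 0.611 * 0.567 * 203.3476
= 43.149 N

43.149 N


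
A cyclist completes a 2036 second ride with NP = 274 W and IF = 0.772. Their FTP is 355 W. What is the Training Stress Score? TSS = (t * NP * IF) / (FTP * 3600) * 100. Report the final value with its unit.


t * NP * IF = 2036 * 274 * 0.772 = 430671.008
FTP * 3600 = 1278000
TSS = (430671.008 / 1278000) * 100 = 33.7

33.7 TSS


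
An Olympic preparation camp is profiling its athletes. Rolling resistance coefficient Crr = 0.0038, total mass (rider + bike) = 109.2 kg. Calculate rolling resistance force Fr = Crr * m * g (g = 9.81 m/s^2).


Fr = Crr * m * g
= 0.0038 * 109.2 * 9.81
= 4.071 N

4.071 N


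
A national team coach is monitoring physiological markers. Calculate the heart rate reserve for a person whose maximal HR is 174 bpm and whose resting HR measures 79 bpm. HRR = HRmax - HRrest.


HRmax = 174 bpm
HRrest = 79 bpm
HRR = 174 - 79 = 95 bpm

95 bpm


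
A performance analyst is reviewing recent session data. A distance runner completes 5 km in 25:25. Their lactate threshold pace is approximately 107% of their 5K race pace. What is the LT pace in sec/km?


Convert to seconds: 25 min 25 s = 1525 s
Pace per km = 1525 / 5 = 305.0 s/km
LT pace = 305.0 * 1.07 = 326.35 s/km

326.35 s/km


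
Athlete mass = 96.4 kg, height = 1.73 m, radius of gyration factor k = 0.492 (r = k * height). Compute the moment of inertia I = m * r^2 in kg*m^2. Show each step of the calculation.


r = k * height = 0.492 * 1.73 = 0.85116 m
r^2 = 0.85116^2 = 0.724473
I = 96.4 * 0.724473 = 69.839 kg*m^2

69.839 kg*m^2


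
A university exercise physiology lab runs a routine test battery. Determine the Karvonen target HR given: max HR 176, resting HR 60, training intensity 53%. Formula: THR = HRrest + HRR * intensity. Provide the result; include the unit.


HRR = HRmax - HRrest = 176 - 60 = 116
THR = 60 + 116 * 0.53
= 121.48 bpm

121.48 bpm


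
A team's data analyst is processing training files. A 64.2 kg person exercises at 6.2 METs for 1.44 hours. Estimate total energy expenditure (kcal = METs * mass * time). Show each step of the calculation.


Energy = METs * mass(kg) * time(h)
= 6.2 * 64.2 * 1.44
= 573.18 kcal

573.18 kcal


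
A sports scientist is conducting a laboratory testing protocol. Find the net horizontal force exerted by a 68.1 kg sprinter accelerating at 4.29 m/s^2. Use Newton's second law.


Newton's second law: F = m * a
F = 68.1 * 4.29 = 292.15 N

292.15 N


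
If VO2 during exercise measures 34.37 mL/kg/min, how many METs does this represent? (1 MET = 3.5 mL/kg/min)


METs = VO2 / 3.5 = 34.37 / 3.5 = 9.82

9.82 METs
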